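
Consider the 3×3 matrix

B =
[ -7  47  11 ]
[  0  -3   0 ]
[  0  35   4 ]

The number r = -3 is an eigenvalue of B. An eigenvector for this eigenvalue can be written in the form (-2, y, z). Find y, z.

We need (B + 3I)v = 0.
B + 3I = [[-4, 47, 11], [0, 0, 0], [0, 35, 7]].
Row 1: (-4)·-2 + (47)·y + (11)·z = 0
Row 2: (0)·-2 + (0)·y + (0)·z = 0
Row 3: (0)·-2 + (35)·y + (7)·z = 0
Solving gives y = 1, z = -5.
Check: B·(-2, 1, -5) = (6, -3, 15) = -3·(-2, 1, -5).

1, -5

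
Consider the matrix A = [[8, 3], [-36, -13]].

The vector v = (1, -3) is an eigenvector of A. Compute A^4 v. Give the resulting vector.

First find the eigenvalue: Av = (-1, 3) = -1·(1, -3), so λ = -1.
Then A^4 v = λ^4·v = (-1)^4·(1, -3) = 1·(1, -3) = (1, -3).

(1, -3)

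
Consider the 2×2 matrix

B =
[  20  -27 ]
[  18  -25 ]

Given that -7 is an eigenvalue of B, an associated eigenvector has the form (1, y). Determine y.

1

We need (B + 7I)v = 0.
B + 7I = [[27, -27], [18, -18]].
Row 1: (27)·1 + (-27)·y = 0
Row 2: (18)·1 + (-18)·y = 0
Solving gives y = 1.
Check: B·(1, 1) = (-7, -7) = -7·(1, 1).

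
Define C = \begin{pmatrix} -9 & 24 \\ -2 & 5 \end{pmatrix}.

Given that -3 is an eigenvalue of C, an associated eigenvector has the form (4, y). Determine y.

We need (C + 3I)v = 0.
C + 3I = [[-6, 24], [-2, 8]].
Row 1: (-6)·4 + (24)·y = 0
Row 2: (-2)·4 + (8)·y = 0
Solving gives y = 1.
Check: C·(4, 1) = (-12, -3) = -3·(4, 1).

1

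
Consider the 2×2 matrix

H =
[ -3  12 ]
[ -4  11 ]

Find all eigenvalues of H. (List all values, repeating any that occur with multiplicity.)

3, 5

det(H - sI) = (-3 - s)(11 - s) - (12)·(-4) = s^2 - 8s + 15.
This factors as (s - 3)·(s - 5) = 0.
Eigenvalues: 3, 5.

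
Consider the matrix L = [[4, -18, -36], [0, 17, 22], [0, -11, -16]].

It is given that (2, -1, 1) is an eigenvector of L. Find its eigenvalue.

-5

Compute Lv: L·(2, -1, 1) = (-10, 5, -5).
Since Lv = λv, compare component 1: -10 = λ·2, so λ = -5.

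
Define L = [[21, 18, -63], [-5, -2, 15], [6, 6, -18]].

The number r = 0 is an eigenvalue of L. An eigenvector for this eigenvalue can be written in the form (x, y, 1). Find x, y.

We need (L)v = 0.
L = [[21, 18, -63], [-5, -2, 15], [6, 6, -18]].
Row 1: (21)·x + (18)·y + (-63)·1 = 0
Row 2: (-5)·x + (-2)·y + (15)·1 = 0
Row 3: (6)·x + (6)·y + (-18)·1 = 0
Solving gives x = 3, y = 0.
Check: L·(3, 0, 1) = (0, 0, 0) = 0·(3, 0, 1).

3, 0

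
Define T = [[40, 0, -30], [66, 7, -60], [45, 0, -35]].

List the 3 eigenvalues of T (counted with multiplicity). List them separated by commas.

Set up det(μI - T) = 0.
Expanding the 3×3 determinant: p(μ) = μ^3 - 12μ^2 - 15μ + 350.
Since p(-5) = 0, μ = -5 is a root.
Dividing by (μ + 5) leaves μ^2 - 17μ + 70.
The quadratic factors as (μ - 7)·(μ - 10).
Eigenvalues: -5, 7, 10.

-5, 7, 10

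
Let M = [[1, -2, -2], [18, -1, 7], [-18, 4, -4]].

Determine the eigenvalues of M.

-8, 1, 3

The characteristic polynomial is p(r) = det(rI - M).
Cofactor expansion gives p(r) = r^3 + 4r^2 - 29r + 24.
Since p(1) = 0, r = 1 is a root.
Dividing by (r - 1) leaves r^2 + 5r - 24.
The quadratic factors as (r + 8)·(r - 3).
Eigenvalues: -8, 1, 3.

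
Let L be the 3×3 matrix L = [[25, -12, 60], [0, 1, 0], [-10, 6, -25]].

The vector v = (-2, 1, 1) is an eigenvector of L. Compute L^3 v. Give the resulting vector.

(-2, 1, 1)

First find the eigenvalue: Lv = (-2, 1, 1) = 1·(-2, 1, 1), so λ = 1.
Then L^3 v = λ^3·v = 1^3·(-2, 1, 1) = 1·(-2, 1, 1) = (-2, 1, 1).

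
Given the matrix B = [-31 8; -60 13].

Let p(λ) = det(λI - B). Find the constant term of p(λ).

77

p(λ) = λ^2 + 18λ + 77.
The constant term is 77.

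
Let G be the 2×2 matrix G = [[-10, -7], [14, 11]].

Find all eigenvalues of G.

-3, 4

det(G - lambda·I) = (-10 - lambda)(11 - lambda) - (-7)·(14) = lambda^2 - lambda - 12.
This factors as (lambda + 3)·(lambda - 4) = 0.
Eigenvalues: -3, 4.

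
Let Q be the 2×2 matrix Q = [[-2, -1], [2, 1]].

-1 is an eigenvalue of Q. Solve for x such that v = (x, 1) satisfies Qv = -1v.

-1

We need (Q + 1I)v = 0.
Q + 1I = [[-1, -1], [2, 2]].
Row 1: (-1)·x + (-1)·1 = 0
Row 2: (2)·x + (2)·1 = 0
Solving gives x = -1.
Check: Q·(-1, 1) = (1, -1) = -1·(-1, 1).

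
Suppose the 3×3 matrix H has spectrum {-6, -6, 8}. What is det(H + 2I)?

160

If H has eigenvalues -6, -6, 8, then H + 2I has eigenvalues -4, -4, 10.
det(H + 2I) = (-4) · (-4) · (10) = 160.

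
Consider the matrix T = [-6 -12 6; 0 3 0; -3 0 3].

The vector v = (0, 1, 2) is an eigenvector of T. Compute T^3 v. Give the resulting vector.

(0, 27, 54)

First find the eigenvalue: Tv = (0, 3, 6) = 3·(0, 1, 2), so λ = 3.
Then T^3 v = λ^3·v = 3^3·(0, 1, 2) = 27·(0, 1, 2) = (0, 27, 54).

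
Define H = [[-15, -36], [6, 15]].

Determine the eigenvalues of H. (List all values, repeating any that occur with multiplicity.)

-3, 3

det(H - λI) = (-15 - λ)(15 - λ) - (-36)·(6) = λ^2 - 9.
This factors as (λ + 3)·(λ - 3) = 0.
Eigenvalues: -3, 3.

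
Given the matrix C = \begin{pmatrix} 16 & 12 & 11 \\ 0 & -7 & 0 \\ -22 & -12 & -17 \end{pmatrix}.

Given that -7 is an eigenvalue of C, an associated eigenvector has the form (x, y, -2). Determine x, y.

2, -2

We need (C + 7I)v = 0.
C + 7I = [[23, 12, 11], [0, 0, 0], [-22, -12, -10]].
Row 1: (23)·x + (12)·y + (11)·-2 = 0
Row 2: (0)·x + (0)·y + (0)·-2 = 0
Row 3: (-22)·x + (-12)·y + (-10)·-2 = 0
Solving gives x = 2, y = -2.
Check: C·(2, -2, -2) = (-14, 14, 14) = -7·(2, -2, -2).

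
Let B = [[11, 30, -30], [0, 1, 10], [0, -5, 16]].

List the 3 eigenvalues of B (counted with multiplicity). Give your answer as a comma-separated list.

The characteristic polynomial is p(λ) = det(λI - B).
Expanding the 3×3 determinant: p(λ) = λ^3 - 28λ^2 + 253λ - 726.
Rational-root test: λ = 6 gives p(6) = 0.
Dividing by (λ - 6) leaves λ^2 - 22λ + 121.
The quadratic factor is (λ - 11)^2.
Eigenvalues: 6, 11, 11.

6, 11, 11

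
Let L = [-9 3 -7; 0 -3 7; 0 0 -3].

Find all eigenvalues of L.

L is upper triangular, so its eigenvalues are the diagonal entries.
Diagonal: -9, -3, -3.

-9, -3, -3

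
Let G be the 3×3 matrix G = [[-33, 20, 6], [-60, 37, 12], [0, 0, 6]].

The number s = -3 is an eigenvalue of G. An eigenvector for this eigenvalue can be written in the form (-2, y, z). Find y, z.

-3, 0

We need (G + 3I)v = 0.
G + 3I = [[-30, 20, 6], [-60, 40, 12], [0, 0, 9]].
Row 1: (-30)·-2 + (20)·y + (6)·z = 0
Row 2: (-60)·-2 + (40)·y + (12)·z = 0
Row 3: (0)·-2 + (0)·y + (9)·z = 0
Solving gives y = -3, z = 0.
Check: G·(-2, -3, 0) = (6, 9, 0) = -3·(-2, -3, 0).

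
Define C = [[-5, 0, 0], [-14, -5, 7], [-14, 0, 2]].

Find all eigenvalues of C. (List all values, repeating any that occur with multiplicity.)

-5, -5, 2

Compute the characteristic polynomial p(s) = det(sI - C).
Expanding the 3×3 determinant: p(s) = s^3 + 8s^2 + 5s - 50.
Try s = 2: p(2) = 0, so 2 is a root.
Dividing by (s - 2) leaves s^2 + 10s + 25.
The quadratic factor is (s + 5)^2.
Eigenvalues: -5, -5, 2.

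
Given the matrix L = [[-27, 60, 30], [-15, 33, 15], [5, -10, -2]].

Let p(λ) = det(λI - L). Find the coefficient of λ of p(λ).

-3

p(λ) = λ^3 - 4λ^2 - 3λ + 18.
The coefficient of λ is -3.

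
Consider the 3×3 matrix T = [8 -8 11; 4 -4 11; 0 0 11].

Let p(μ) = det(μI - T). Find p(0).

p(0) = det(0·I − T) = det(−T) = (−1)^3·det(T).
det(T) = 0, so p(0) = 0.

0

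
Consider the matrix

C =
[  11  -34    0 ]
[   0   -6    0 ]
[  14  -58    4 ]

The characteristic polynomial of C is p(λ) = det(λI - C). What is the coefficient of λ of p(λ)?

-46

p(λ) = λ^3 - 9λ^2 - 46λ + 264.
The coefficient of λ is -46.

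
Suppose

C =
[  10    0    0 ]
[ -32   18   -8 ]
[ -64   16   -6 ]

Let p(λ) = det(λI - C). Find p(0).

-200

p(0) = det(0·I − C) = det(−C) = (−1)^3·det(C).
det(C) = 200, so p(0) = -200.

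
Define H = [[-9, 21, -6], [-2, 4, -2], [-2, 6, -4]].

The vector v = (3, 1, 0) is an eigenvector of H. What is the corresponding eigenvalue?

-2

Compute Hv: H·(3, 1, 0) = (-6, -2, 0).
Since Hv = λv, compare component 1: -6 = λ·3, so λ = -2.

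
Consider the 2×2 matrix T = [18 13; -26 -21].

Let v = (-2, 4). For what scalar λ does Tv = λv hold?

Compute Tv: T·(-2, 4) = (16, -32).
Since Tv = λv, compare component 1: 16 = λ·-2, so λ = -8.

-8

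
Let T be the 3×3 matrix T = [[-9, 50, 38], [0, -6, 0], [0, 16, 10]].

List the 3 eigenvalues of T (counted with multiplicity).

The characteristic polynomial is p(s) = det(sI - T).
Cofactor expansion gives p(s) = s^3 + 5s^2 - 96s - 540.
Try s = -6: p(-6) = 0, so -6 is a root.
Dividing by (s + 6) leaves s^2 - s - 90.
The quadratic factors as (s + 9)·(s - 10).
Eigenvalues: -9, -6, 10.

-9, -6, 10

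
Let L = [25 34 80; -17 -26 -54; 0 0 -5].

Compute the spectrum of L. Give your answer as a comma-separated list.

-9, -5, 8

Compute the characteristic polynomial p(lambda) = det(lambda·I - L).
Expanding the 3×3 determinant: p(lambda) = lambda^3 + 6·lambda^2 - 67·lambda - 360.
Since p(8) = 0, lambda = 8 is a root.
Dividing by (lambda - 8) leaves lambda^2 + 14·lambda + 45.
The quadratic factors as (lambda + 9)·(lambda + 5).
Eigenvalues: -9, -5, 8.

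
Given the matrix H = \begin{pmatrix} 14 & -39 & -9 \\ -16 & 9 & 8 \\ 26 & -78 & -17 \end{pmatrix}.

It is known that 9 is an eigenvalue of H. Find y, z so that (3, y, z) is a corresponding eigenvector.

We need (H - 9I)v = 0.
H - 9I = [[5, -39, -9], [-16, 0, 8], [26, -78, -26]].
Row 1: (5)·3 + (-39)·y + (-9)·z = 0
Row 2: (-16)·3 + (0)·y + (8)·z = 0
Row 3: (26)·3 + (-78)·y + (-26)·z = 0
Solving gives y = -1, z = 6.
Check: H·(3, -1, 6) = (27, -9, 54) = 9·(3, -1, 6).

-1, 6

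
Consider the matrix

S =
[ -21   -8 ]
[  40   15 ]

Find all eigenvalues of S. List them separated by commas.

det(S - sI) = (-21 - s)(15 - s) - (-8)·(40) = s^2 + 6s + 5.
This factors as (s + 5)·(s + 1) = 0.
Eigenvalues: -5, -1.

-5, -1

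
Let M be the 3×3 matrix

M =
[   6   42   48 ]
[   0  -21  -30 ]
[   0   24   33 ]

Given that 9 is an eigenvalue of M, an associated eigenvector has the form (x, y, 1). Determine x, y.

We need (M - 9I)v = 0.
M - 9I = [[-3, 42, 48], [0, -30, -30], [0, 24, 24]].
Row 1: (-3)·x + (42)·y + (48)·1 = 0
Row 2: (0)·x + (-30)·y + (-30)·1 = 0
Row 3: (0)·x + (24)·y + (24)·1 = 0
Solving gives x = 2, y = -1.
Check: M·(2, -1, 1) = (18, -9, 9) = 9·(2, -1, 1).

2, -1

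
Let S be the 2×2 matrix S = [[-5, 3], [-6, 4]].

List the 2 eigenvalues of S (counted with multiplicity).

det(S - tI) = (-5 - t)(4 - t) - (3)·(-6) = t^2 + t - 2.
This factors as (t + 2)·(t - 1) = 0.
Eigenvalues: -2, 1.

-2, 1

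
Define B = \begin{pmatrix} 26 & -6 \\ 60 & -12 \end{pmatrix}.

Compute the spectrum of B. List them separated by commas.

det(B - rI) = (26 - r)(-12 - r) - (-6)·(60) = r^2 - 14r + 48.
This factors as (r - 6)·(r - 8) = 0.
Eigenvalues: 6, 8.

6, 8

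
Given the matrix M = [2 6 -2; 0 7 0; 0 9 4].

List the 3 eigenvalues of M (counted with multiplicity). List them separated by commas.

Set up det(λI - M) = 0.
Cofactor expansion gives p(λ) = λ^3 - 13λ^2 + 50λ - 56.
Rational-root test: λ = 2 gives p(2) = 0.
Dividing by (λ - 2) leaves λ^2 - 11λ + 28.
The quadratic factors as (λ - 4)·(λ - 7).
Eigenvalues: 2, 4, 7.

2, 4, 7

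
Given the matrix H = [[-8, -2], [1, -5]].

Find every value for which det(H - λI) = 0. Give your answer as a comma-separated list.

det(H - sI) = (-8 - s)(-5 - s) - (-2)·(1) = s^2 + 13s + 42.
This factors as (s + 7)·(s + 6) = 0.
Eigenvalues: -7, -6.

-7, -6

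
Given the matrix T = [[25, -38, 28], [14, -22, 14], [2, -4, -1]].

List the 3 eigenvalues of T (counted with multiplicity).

-3, -1, 6

Compute the characteristic polynomial p(t) = det(tI - T).
Cofactor expansion gives p(t) = t^3 - 2t^2 - 21t - 18.
Try t = 6: p(6) = 0, so 6 is a root.
Factor out (t - 6): p(t) = (t - 6)·(t^2 + 4t + 3).
The quadratic factors as (t + 3)·(t + 1).
Eigenvalues: -3, -1, 6.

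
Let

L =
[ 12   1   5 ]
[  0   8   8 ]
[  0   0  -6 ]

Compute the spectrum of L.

-6, 8, 12

L is upper triangular, so its eigenvalues are the diagonal entries.
Diagonal: 12, 8, -6.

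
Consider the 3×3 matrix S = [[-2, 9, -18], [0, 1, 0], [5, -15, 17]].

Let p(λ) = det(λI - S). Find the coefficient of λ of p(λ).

71

p(λ) = λ^3 - 16λ^2 + 71λ - 56.
The coefficient of λ is 71.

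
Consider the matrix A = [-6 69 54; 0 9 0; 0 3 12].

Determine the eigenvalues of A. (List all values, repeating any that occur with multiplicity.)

-6, 9, 12

The characteristic polynomial is p(μ) = det(μI - A).
Expanding along the first row, p(μ) = μ^3 - 15μ^2 - 18μ + 648.
Since p(9) = 0, μ = 9 is a root.
Dividing by (μ - 9) leaves μ^2 - 6μ - 72.
The quadratic factors as (μ + 6)·(μ - 12).
Eigenvalues: -6, 9, 12.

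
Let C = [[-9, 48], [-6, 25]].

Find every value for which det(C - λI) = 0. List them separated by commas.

7, 9

det(C - sI) = (-9 - s)(25 - s) - (48)·(-6) = s^2 - 16s + 63.
This factors as (s - 7)·(s - 9) = 0.
Eigenvalues: 7, 9.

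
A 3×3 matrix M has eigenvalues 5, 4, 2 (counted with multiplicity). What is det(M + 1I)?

90

If M has eigenvalues 5, 4, 2, then M + 1I has eigenvalues 6, 5, 3.
det(M + 1I) = (6) · (5) · (3) = 90.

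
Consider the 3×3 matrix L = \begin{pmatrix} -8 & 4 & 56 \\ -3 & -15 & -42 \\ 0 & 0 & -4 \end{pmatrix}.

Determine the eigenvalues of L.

-12, -11, -4

The characteristic polynomial is p(λ) = det(λI - L).
Expanding along the first row, p(λ) = λ^3 + 27λ^2 + 224λ + 528.
Try λ = -11: p(-11) = 0, so -11 is a root.
Factor out (λ + 11): p(λ) = (λ + 11)·(λ^2 + 16λ + 48).
The quadratic factors as (λ + 12)·(λ + 4).
Eigenvalues: -12, -11, -4.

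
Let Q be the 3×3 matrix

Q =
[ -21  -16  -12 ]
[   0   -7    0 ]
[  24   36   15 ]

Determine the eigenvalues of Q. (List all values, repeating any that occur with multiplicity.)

Set up det(λI - Q) = 0.
Expanding along the first row, p(λ) = λ^3 + 13λ^2 + 15λ - 189.
Since p(-7) = 0, λ = -7 is a root.
Dividing by (λ + 7) leaves λ^2 + 6λ - 27.
The quadratic factors as (λ + 9)·(λ - 3).
Eigenvalues: -9, -7, 3.

-9, -7, 3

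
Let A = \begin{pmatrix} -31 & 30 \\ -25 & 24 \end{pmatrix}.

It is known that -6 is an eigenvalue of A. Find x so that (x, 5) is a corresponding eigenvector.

6

We need (A + 6I)v = 0.
A + 6I = [[-25, 30], [-25, 30]].
Row 1: (-25)·x + (30)·5 = 0
Row 2: (-25)·x + (30)·5 = 0
Solving gives x = 6.
Check: A·(6, 5) = (-36, -30) = -6·(6, 5).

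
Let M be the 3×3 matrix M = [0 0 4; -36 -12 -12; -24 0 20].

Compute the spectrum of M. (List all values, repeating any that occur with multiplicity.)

-12, 8, 12

Set up det(rI - M) = 0.
Expanding the 3×3 determinant: p(r) = r^3 - 8r^2 - 144r + 1152.
Rational-root test: r = -12 gives p(-12) = 0.
Factor out (r + 12): p(r) = (r + 12)·(r^2 - 20r + 96).
The quadratic factors as (r - 8)·(r - 12).
Eigenvalues: -12, 8, 12.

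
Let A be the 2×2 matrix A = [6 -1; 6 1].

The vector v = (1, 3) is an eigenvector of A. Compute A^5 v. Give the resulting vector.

First find the eigenvalue: Av = (3, 9) = 3·(1, 3), so λ = 3.
Then A^5 v = λ^5·v = 3^5·(1, 3) = 243·(1, 3) = (243, 729).

(243, 729)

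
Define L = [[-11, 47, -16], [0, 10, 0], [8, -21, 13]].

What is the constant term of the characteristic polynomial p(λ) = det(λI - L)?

p(0) = det(0·I − L) = det(−L) = (−1)^3·det(L).
det(L) = -150, so p(0) = 150.

150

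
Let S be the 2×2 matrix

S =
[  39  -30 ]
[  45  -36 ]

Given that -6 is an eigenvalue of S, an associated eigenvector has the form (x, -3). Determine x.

-2

We need (S + 6I)v = 0.
S + 6I = [[45, -30], [45, -30]].
Row 1: (45)·x + (-30)·-3 = 0
Row 2: (45)·x + (-30)·-3 = 0
Solving gives x = -2.
Check: S·(-2, -3) = (12, 18) = -6·(-2, -3).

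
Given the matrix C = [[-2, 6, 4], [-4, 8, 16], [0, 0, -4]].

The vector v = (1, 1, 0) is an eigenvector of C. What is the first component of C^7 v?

First find the eigenvalue: Cv = (4, 4, 0) = 4·(1, 1, 0), so λ = 4.
Then C^7 v = λ^7·v = 4^7·(1, 1, 0) = 16384·(1, 1, 0) = (16384, 16384, 0).

16384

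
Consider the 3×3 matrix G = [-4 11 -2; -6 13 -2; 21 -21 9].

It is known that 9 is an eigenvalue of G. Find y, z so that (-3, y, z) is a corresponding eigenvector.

We need (G - 9I)v = 0.
G - 9I = [[-13, 11, -2], [-6, 4, -2], [21, -21, 0]].
Row 1: (-13)·-3 + (11)·y + (-2)·z = 0
Row 2: (-6)·-3 + (4)·y + (-2)·z = 0
Row 3: (21)·-3 + (-21)·y + (0)·z = 0
Solving gives y = -3, z = 3.
Check: G·(-3, -3, 3) = (-27, -27, 27) = 9·(-3, -3, 3).

-3, 3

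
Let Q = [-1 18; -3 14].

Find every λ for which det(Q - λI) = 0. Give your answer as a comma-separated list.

5, 8

det(Q - μI) = (-1 - μ)(14 - μ) - (18)·(-3) = μ^2 - 13μ + 40.
This factors as (μ - 5)·(μ - 8) = 0.
Eigenvalues: 5, 8.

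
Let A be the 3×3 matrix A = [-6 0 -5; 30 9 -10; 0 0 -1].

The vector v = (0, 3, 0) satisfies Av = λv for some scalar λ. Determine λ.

Compute Av: A·(0, 3, 0) = (0, 27, 0).
Since Av = λv, compare component 2: 27 = λ·3, so λ = 9.

9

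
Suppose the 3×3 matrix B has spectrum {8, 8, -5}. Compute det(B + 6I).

196

If B has eigenvalues 8, 8, -5, then B + 6I has eigenvalues 14, 14, 1.
det(B + 6I) = (14) · (14) · (1) = 196.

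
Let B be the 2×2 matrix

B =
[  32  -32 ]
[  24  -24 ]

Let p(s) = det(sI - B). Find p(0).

p(0) = det(0·I − B) = det(−B) = (−1)^2·det(B).
det(B) = 0, so p(0) = 0.

0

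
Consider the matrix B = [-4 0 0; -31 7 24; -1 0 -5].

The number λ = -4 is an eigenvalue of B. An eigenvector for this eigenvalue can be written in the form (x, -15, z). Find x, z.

We need (B + 4I)v = 0.
B + 4I = [[0, 0, 0], [-31, 11, 24], [-1, 0, -1]].
Row 1: (0)·x + (0)·-15 + (0)·z = 0
Row 2: (-31)·x + (11)·-15 + (24)·z = 0
Row 3: (-1)·x + (0)·-15 + (-1)·z = 0
Solving gives x = -3, z = 3.
Check: B·(-3, -15, 3) = (12, 60, -12) = -4·(-3, -15, 3).

-3, 3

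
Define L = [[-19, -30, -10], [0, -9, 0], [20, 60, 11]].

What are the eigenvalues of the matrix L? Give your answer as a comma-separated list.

The characteristic polynomial is p(s) = det(sI - L).
Cofactor expansion gives p(s) = s^3 + 17s^2 + 63s - 81.
Rational-root test: s = -9 gives p(-9) = 0.
Dividing by (s + 9) leaves s^2 + 8s - 9.
The quadratic factors as (s + 9)·(s - 1).
Eigenvalues: -9, -9, 1.

-9, -9, 1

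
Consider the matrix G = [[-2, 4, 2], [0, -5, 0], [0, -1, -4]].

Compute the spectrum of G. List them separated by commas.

-5, -4, -2

Set up det(λI - G) = 0.
Cofactor expansion gives p(λ) = λ^3 + 11λ^2 + 38λ + 40.
Rational-root test: λ = -5 gives p(-5) = 0.
Factor out (λ + 5): p(λ) = (λ + 5)·(λ^2 + 6λ + 8).
The quadratic factors as (λ + 4)·(λ + 2).
Eigenvalues: -5, -4, -2.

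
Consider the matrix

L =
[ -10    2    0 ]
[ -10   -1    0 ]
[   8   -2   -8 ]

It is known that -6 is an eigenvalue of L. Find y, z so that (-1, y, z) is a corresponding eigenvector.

We need (L + 6I)v = 0.
L + 6I = [[-4, 2, 0], [-10, 5, 0], [8, -2, -2]].
Row 1: (-4)·-1 + (2)·y + (0)·z = 0
Row 2: (-10)·-1 + (5)·y + (0)·z = 0
Row 3: (8)·-1 + (-2)·y + (-2)·z = 0
Solving gives y = -2, z = -2.
Check: L·(-1, -2, -2) = (6, 12, 12) = -6·(-1, -2, -2).

-2, -2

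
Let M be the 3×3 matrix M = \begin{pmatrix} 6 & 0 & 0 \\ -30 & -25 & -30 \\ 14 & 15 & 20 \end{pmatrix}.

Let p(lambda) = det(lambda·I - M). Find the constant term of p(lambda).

300

p(lambda) = lambda^3 - lambda^2 - 80·lambda + 300.
The constant term is 300.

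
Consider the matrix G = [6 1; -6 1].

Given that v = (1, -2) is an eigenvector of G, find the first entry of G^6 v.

4096

First find the eigenvalue: Gv = (4, -8) = 4·(1, -2), so λ = 4.
Then G^6 v = λ^6·v = 4^6·(1, -2) = 4096·(1, -2) = (4096, -8192).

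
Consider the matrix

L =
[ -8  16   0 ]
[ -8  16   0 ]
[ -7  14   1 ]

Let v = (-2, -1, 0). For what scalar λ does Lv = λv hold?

Compute Lv: L·(-2, -1, 0) = (0, 0, 0).
Since Lv = λv, compare component 1: 0 = λ·-2, so λ = 0.

0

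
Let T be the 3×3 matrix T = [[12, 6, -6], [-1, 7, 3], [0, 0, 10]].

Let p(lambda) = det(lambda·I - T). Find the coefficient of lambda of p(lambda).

p(lambda) = lambda^3 - 29·lambda^2 + 280·lambda - 900.
The coefficient of lambda is 280.

280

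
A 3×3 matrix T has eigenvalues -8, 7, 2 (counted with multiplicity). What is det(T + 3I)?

If T has eigenvalues -8, 7, 2, then T + 3I has eigenvalues -5, 10, 5.
det(T + 3I) = (-5) · (10) · (5) = -250.

-250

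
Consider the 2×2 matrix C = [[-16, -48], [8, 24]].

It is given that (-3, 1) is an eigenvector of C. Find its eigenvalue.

0

Compute Cv: C·(-3, 1) = (0, 0).
Since Cv = λv, compare component 1: 0 = λ·-3, so λ = 0.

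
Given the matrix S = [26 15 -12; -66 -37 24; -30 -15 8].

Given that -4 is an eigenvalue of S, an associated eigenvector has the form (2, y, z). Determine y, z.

-4, 0

We need (S + 4I)v = 0.
S + 4I = [[30, 15, -12], [-66, -33, 24], [-30, -15, 12]].
Row 1: (30)·2 + (15)·y + (-12)·z = 0
Row 2: (-66)·2 + (-33)·y + (24)·z = 0
Row 3: (-30)·2 + (-15)·y + (12)·z = 0
Solving gives y = -4, z = 0.
Check: S·(2, -4, 0) = (-8, 16, 0) = -4·(2, -4, 0).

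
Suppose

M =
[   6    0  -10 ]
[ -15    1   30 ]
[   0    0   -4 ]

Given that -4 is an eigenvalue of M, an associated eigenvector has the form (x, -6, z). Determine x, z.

2, 2

We need (M + 4I)v = 0.
M + 4I = [[10, 0, -10], [-15, 5, 30], [0, 0, 0]].
Row 1: (10)·x + (0)·-6 + (-10)·z = 0
Row 2: (-15)·x + (5)·-6 + (30)·z = 0
Row 3: (0)·x + (0)·-6 + (0)·z = 0
Solving gives x = 2, z = 2.
Check: M·(2, -6, 2) = (-8, 24, -8) = -4·(2, -6, 2).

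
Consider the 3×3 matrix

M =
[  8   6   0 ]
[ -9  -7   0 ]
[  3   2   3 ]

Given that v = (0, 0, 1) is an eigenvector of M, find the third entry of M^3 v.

27

First find the eigenvalue: Mv = (0, 0, 3) = 3·(0, 0, 1), so λ = 3.
Then M^3 v = λ^3·v = 3^3·(0, 0, 1) = 27·(0, 0, 1) = (0, 0, 27).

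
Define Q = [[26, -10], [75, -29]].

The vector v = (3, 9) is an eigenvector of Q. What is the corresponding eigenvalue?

-4

Compute Qv: Q·(3, 9) = (-12, -36).
Since Qv = λv, compare component 1: -12 = λ·3, so λ = -4.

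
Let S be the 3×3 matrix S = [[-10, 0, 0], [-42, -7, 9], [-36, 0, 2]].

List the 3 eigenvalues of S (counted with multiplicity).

-10, -7, 2

The characteristic polynomial is p(lambda) = det(lambda·I - S).
Expanding along the first row, p(lambda) = lambda^3 + 15·lambda^2 + 36·lambda - 140.
Rational-root test: lambda = -7 gives p(-7) = 0.
Dividing by (lambda + 7) leaves lambda^2 + 8·lambda - 20.
The quadratic factors as (lambda + 10)·(lambda - 2).
Eigenvalues: -10, -7, 2.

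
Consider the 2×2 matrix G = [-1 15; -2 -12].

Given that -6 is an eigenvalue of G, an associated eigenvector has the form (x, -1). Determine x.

3

We need (G + 6I)v = 0.
G + 6I = [[5, 15], [-2, -6]].
Row 1: (5)·x + (15)·-1 = 0
Row 2: (-2)·x + (-6)·-1 = 0
Solving gives x = 3.
Check: G·(3, -1) = (-18, 6) = -6·(3, -1).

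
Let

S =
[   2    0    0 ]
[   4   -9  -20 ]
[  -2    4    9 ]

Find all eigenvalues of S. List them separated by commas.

Set up det(tI - S) = 0.
Expanding along the first row, p(t) = t^3 - 2t^2 - t + 2.
Try t = -1: p(-1) = 0, so -1 is a root.
Dividing by (t + 1) leaves t^2 - 3t + 2.
The quadratic factors as (t - 1)·(t - 2).
Eigenvalues: -1, 1, 2.

-1, 1, 2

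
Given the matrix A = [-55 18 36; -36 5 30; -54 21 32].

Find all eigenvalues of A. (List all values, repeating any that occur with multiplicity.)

-10, -7, -1

Compute the characteristic polynomial p(lambda) = det(lambda·I - A).
Expanding along the first row, p(lambda) = lambda^3 + 18·lambda^2 + 87·lambda + 70.
Since p(-1) = 0, lambda = -1 is a root.
Dividing by (lambda + 1) leaves lambda^2 + 17·lambda + 70.
The quadratic factors as (lambda + 10)·(lambda + 7).
Eigenvalues: -10, -7, -1.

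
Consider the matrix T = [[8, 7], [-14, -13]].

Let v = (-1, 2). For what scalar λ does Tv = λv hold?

-6

Compute Tv: T·(-1, 2) = (6, -12).
Since Tv = λv, compare component 1: 6 = λ·-1, so λ = -6.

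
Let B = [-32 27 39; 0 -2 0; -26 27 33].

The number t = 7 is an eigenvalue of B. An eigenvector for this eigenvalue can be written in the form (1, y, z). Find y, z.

We need (B - 7I)v = 0.
B - 7I = [[-39, 27, 39], [0, -9, 0], [-26, 27, 26]].
Row 1: (-39)·1 + (27)·y + (39)·z = 0
Row 2: (0)·1 + (-9)·y + (0)·z = 0
Row 3: (-26)·1 + (27)·y + (26)·z = 0
Solving gives y = 0, z = 1.
Check: B·(1, 0, 1) = (7, 0, 7) = 7·(1, 0, 1).

0, 1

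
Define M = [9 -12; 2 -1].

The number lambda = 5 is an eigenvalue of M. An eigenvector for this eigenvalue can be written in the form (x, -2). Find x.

We need (M - 5I)v = 0.
M - 5I = [[4, -12], [2, -6]].
Row 1: (4)·x + (-12)·-2 = 0
Row 2: (2)·x + (-6)·-2 = 0
Solving gives x = -6.
Check: M·(-6, -2) = (-30, -10) = 5·(-6, -2).

-6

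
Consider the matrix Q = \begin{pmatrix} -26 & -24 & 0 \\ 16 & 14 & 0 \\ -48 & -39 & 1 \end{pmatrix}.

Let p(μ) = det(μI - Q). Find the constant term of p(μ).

p(μ) = μ^3 + 11μ^2 + 8μ - 20.
The constant term is -20.

-20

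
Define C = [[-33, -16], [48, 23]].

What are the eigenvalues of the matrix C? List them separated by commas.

det(C - λI) = (-33 - λ)(23 - λ) - (-16)·(48) = λ^2 + 10λ + 9.
This factors as (λ + 9)·(λ + 1) = 0.
Eigenvalues: -9, -1.

-9, -1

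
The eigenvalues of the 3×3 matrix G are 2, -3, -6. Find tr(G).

trace(G) is the sum of the eigenvalues: (2) + (-3) + (-6) = -7.

-7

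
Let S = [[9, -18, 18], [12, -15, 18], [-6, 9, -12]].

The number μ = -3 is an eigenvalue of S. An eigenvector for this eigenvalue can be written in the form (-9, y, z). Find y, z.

We need (S + 3I)v = 0.
S + 3I = [[12, -18, 18], [12, -12, 18], [-6, 9, -9]].
Row 1: (12)·-9 + (-18)·y + (18)·z = 0
Row 2: (12)·-9 + (-12)·y + (18)·z = 0
Row 3: (-6)·-9 + (9)·y + (-9)·z = 0
Solving gives y = 0, z = 6.
Check: S·(-9, 0, 6) = (27, 0, -18) = -3·(-9, 0, 6).

0, 6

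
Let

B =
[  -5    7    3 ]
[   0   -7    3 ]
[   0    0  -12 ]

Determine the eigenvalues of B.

-12, -7, -5

B is upper triangular, so its eigenvalues are the diagonal entries.
Diagonal: -5, -7, -12.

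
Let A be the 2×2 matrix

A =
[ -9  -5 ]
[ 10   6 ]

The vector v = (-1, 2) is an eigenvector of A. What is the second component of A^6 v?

2

First find the eigenvalue: Av = (-1, 2) = 1·(-1, 2), so λ = 1.
Then A^6 v = λ^6·v = 1^6·(-1, 2) = 1·(-1, 2) = (-1, 2).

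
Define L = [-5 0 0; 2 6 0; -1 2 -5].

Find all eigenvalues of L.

-5, -5, 6

L is lower triangular, so its eigenvalues are the diagonal entries.
Diagonal: -5, 6, -5.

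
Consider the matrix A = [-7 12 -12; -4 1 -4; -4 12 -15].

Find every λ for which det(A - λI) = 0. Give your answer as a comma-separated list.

-11, -7, -3

Set up det(μI - A) = 0.
Expanding along the first row, p(μ) = μ^3 + 21μ^2 + 131μ + 231.
Since p(-7) = 0, μ = -7 is a root.
Factor out (μ + 7): p(μ) = (μ + 7)·(μ^2 + 14μ + 33).
The quadratic factors as (μ + 11)·(μ + 3).
Eigenvalues: -11, -7, -3.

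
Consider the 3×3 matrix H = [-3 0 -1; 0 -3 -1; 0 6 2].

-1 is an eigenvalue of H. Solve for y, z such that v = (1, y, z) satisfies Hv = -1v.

1, -2

We need (H + 1I)v = 0.
H + 1I = [[-2, 0, -1], [0, -2, -1], [0, 6, 3]].
Row 1: (-2)·1 + (0)·y + (-1)·z = 0
Row 2: (0)·1 + (-2)·y + (-1)·z = 0
Row 3: (0)·1 + (6)·y + (3)·z = 0
Solving gives y = 1, z = -2.
Check: H·(1, 1, -2) = (-1, -1, 2) = -1·(1, 1, -2).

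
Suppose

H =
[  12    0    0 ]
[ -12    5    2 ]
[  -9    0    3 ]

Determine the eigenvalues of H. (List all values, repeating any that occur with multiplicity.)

The characteristic polynomial is p(lambda) = det(lambda·I - H).
Cofactor expansion gives p(lambda) = lambda^3 - 20·lambda^2 + 111·lambda - 180.
Try lambda = 5: p(5) = 0, so 5 is a root.
Factor out (lambda - 5): p(lambda) = (lambda - 5)·(lambda^2 - 15·lambda + 36).
The quadratic factors as (lambda - 3)·(lambda - 12).
Eigenvalues: 3, 5, 12.

3, 5, 12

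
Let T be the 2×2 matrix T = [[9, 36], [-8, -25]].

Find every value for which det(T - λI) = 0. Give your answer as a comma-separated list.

det(T - λI) = (9 - λ)(-25 - λ) - (36)·(-8) = λ^2 + 16λ + 63.
This factors as (λ + 9)·(λ + 7) = 0.
Eigenvalues: -9, -7.

-9, -7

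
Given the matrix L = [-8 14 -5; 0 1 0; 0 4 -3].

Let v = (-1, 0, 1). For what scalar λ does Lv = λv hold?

-3

Compute Lv: L·(-1, 0, 1) = (3, 0, -3).
Since Lv = λv, compare component 1: 3 = λ·-1, so λ = -3.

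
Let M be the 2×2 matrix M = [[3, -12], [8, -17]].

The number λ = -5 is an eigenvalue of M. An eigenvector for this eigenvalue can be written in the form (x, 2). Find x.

We need (M + 5I)v = 0.
M + 5I = [[8, -12], [8, -12]].
Row 1: (8)·x + (-12)·2 = 0
Row 2: (8)·x + (-12)·2 = 0
Solving gives x = 3.
Check: M·(3, 2) = (-15, -10) = -5·(3, 2).

3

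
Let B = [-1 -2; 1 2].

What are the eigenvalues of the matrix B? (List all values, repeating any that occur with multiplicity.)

0, 1

det(B - μI) = (-1 - μ)(2 - μ) - (-2)·(1) = μ^2 - μ.
This factors as μ·(μ - 1) = 0.
Eigenvalues: 0, 1.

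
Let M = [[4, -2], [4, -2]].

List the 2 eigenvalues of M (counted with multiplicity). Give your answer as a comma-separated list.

det(M - λI) = (4 - λ)(-2 - λ) - (-2)·(4) = λ^2 - 2λ.
This factors as λ·(λ - 2) = 0.
Eigenvalues: 0, 2.

0, 2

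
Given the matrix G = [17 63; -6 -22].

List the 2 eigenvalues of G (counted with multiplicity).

-4, -1

det(G - λI) = (17 - λ)(-22 - λ) - (63)·(-6) = λ^2 + 5λ + 4.
This factors as (λ + 4)·(λ + 1) = 0.
Eigenvalues: -4, -1.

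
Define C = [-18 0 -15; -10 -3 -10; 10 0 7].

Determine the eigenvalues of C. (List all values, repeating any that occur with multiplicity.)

-8, -3, -3

Set up det(tI - C) = 0.
Expanding the 3×3 determinant: p(t) = t^3 + 14t^2 + 57t + 72.
Since p(-3) = 0, t = -3 is a root.
Factor out (t + 3): p(t) = (t + 3)·(t^2 + 11t + 24).
The quadratic factors as (t + 8)·(t + 3).
Eigenvalues: -8, -3, -3.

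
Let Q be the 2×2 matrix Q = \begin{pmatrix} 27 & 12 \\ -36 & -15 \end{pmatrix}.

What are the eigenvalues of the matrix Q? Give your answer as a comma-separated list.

3, 9

det(Q - sI) = (27 - s)(-15 - s) - (12)·(-36) = s^2 - 12s + 27.
This factors as (s - 3)·(s - 9) = 0.
Eigenvalues: 3, 9.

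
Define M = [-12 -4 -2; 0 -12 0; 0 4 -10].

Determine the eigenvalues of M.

-12, -12, -10

The characteristic polynomial is p(t) = det(tI - M).
Expanding the 3×3 determinant: p(t) = t^3 + 34t^2 + 384t + 1440.
Rational-root test: t = -10 gives p(-10) = 0.
Dividing by (t + 10) leaves t^2 + 24t + 144.
The quadratic factor is (t + 12)^2.
Eigenvalues: -12, -12, -10.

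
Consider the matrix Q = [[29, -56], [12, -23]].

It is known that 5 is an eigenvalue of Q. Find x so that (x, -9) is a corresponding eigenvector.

-21

We need (Q - 5I)v = 0.
Q - 5I = [[24, -56], [12, -28]].
Row 1: (24)·x + (-56)·-9 = 0
Row 2: (12)·x + (-28)·-9 = 0
Solving gives x = -21.
Check: Q·(-21, -9) = (-105, -45) = 5·(-21, -9).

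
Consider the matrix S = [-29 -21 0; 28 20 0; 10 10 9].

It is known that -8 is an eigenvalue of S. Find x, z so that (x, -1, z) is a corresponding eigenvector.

We need (S + 8I)v = 0.
S + 8I = [[-21, -21, 0], [28, 28, 0], [10, 10, 17]].
Row 1: (-21)·x + (-21)·-1 + (0)·z = 0
Row 2: (28)·x + (28)·-1 + (0)·z = 0
Row 3: (10)·x + (10)·-1 + (17)·z = 0
Solving gives x = 1, z = 0.
Check: S·(1, -1, 0) = (-8, 8, 0) = -8·(1, -1, 0).

1, 0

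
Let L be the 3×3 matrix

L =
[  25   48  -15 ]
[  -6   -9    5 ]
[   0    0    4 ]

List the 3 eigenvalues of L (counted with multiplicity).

Compute the characteristic polynomial p(λ) = det(λI - L).
Cofactor expansion gives p(λ) = λ^3 - 20λ^2 + 127λ - 252.
Rational-root test: λ = 4 gives p(4) = 0.
Factor out (λ - 4): p(λ) = (λ - 4)·(λ^2 - 16λ + 63).
The quadratic factors as (λ - 7)·(λ - 9).
Eigenvalues: 4, 7, 9.

4, 7, 9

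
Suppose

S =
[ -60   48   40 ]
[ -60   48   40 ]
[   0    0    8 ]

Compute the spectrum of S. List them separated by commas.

The characteristic polynomial is p(λ) = det(λI - S).
Expanding the 3×3 determinant: p(λ) = λ^3 + 4λ^2 - 96λ.
Since p(0) = 0, λ = 0 is a root.
Factor out λ: p(λ) = λ·(λ^2 + 4λ - 96).
The quadratic factors as (λ + 12)·(λ - 8).
Eigenvalues: -12, 0, 8.

-12, 0, 8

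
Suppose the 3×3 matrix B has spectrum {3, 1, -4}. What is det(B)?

-12

det(B) is the product of the eigenvalues: (3) · (1) · (-4) = -12.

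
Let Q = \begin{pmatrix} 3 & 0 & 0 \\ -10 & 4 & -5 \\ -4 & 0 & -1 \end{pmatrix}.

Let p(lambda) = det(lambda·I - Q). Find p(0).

p(0) = det(0·I − Q) = det(−Q) = (−1)^3·det(Q).
det(Q) = -12, so p(0) = 12.

12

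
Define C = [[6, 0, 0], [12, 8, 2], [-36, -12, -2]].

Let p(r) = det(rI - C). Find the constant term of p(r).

p(r) = r^3 - 12r^2 + 44r - 48.
The constant term is -48.

-48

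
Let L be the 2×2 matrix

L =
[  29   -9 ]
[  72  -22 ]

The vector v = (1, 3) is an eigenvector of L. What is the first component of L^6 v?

First find the eigenvalue: Lv = (2, 6) = 2·(1, 3), so λ = 2.
Then L^6 v = λ^6·v = 2^6·(1, 3) = 64·(1, 3) = (64, 192).

64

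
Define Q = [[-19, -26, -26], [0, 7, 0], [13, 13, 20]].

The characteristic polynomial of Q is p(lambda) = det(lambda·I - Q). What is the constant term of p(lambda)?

p(lambda) = lambda^3 - 8·lambda^2 - 35·lambda + 294.
The constant term is 294.

294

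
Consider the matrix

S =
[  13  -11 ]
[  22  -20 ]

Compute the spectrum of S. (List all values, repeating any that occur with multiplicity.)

det(S - λI) = (13 - λ)(-20 - λ) - (-11)·(22) = λ^2 + 7λ - 18.
This factors as (λ + 9)·(λ - 2) = 0.
Eigenvalues: -9, 2.

-9, 2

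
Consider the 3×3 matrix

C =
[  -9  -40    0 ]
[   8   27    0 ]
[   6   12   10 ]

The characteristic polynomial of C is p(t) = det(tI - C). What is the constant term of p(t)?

-770

p(t) = t^3 - 28t^2 + 257t - 770.
The constant term is -770.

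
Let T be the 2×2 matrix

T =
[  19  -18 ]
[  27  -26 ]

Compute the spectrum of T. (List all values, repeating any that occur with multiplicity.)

det(T - λI) = (19 - λ)(-26 - λ) - (-18)·(27) = λ^2 + 7λ - 8.
This factors as (λ + 8)·(λ - 1) = 0.
Eigenvalues: -8, 1.

-8, 1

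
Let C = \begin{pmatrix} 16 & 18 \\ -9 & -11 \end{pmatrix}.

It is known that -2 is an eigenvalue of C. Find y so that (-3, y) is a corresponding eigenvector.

3

We need (C + 2I)v = 0.
C + 2I = [[18, 18], [-9, -9]].
Row 1: (18)·-3 + (18)·y = 0
Row 2: (-9)·-3 + (-9)·y = 0
Solving gives y = 3.
Check: C·(-3, 3) = (6, -6) = -2·(-3, 3).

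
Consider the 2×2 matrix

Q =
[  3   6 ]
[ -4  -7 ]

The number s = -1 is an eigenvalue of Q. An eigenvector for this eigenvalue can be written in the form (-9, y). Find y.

We need (Q + 1I)v = 0.
Q + 1I = [[4, 6], [-4, -6]].
Row 1: (4)·-9 + (6)·y = 0
Row 2: (-4)·-9 + (-6)·y = 0
Solving gives y = 6.
Check: Q·(-9, 6) = (9, -6) = -1·(-9, 6).

6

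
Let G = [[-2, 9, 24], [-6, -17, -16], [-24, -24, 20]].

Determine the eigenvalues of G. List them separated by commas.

The characteristic polynomial is p(λ) = det(λI - G).
Cofactor expansion gives p(λ) = λ^3 - λ^2 - 100λ + 352.
Try λ = 4: p(4) = 0, so 4 is a root.
Factor out (λ - 4): p(λ) = (λ - 4)·(λ^2 + 3λ - 88).
The quadratic factors as (λ + 11)·(λ - 8).
Eigenvalues: -11, 4, 8.

-11, 4, 8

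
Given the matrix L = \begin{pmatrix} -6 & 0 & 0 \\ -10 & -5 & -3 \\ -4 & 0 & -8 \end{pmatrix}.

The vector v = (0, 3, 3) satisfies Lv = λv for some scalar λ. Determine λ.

-8

Compute Lv: L·(0, 3, 3) = (0, -24, -24).
Since Lv = λv, compare component 2: -24 = λ·3, so λ = -8.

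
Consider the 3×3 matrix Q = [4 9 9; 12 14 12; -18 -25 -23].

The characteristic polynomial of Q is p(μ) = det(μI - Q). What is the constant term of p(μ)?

-20

p(μ) = μ^3 + 5μ^2 - 4μ - 20.
The constant term is -20.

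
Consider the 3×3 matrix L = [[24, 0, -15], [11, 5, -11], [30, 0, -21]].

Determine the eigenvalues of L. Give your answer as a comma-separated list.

Set up det(sI - L) = 0.
Cofactor expansion gives p(s) = s^3 - 8s^2 - 39s + 270.
Try s = 5: p(5) = 0, so 5 is a root.
Dividing by (s - 5) leaves s^2 - 3s - 54.
The quadratic factors as (s + 6)·(s - 9).
Eigenvalues: -6, 5, 9.

-6, 5, 9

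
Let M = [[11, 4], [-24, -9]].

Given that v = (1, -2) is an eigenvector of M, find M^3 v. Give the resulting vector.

First find the eigenvalue: Mv = (3, -6) = 3·(1, -2), so λ = 3.
Then M^3 v = λ^3·v = 3^3·(1, -2) = 27·(1, -2) = (27, -54).

(27, -54)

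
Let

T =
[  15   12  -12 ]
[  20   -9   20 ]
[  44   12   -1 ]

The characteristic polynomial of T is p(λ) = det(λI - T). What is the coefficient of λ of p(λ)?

p(λ) = λ^3 - 5λ^2 - 93λ + 297.
The coefficient of λ is -93.

-93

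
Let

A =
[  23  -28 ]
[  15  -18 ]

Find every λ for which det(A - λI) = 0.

2, 3

det(A - sI) = (23 - s)(-18 - s) - (-28)·(15) = s^2 - 5s + 6.
This factors as (s - 2)·(s - 3) = 0.
Eigenvalues: 2, 3.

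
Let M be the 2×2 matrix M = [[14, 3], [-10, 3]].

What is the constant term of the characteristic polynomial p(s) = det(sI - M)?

72

p(0) = det(0·I − M) = det(−M) = (−1)^2·det(M).
det(M) = 72, so p(0) = 72.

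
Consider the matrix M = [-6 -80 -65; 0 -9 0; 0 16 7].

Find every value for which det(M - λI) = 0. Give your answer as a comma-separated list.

-9, -6, 7

Set up det(sI - M) = 0.
Cofactor expansion gives p(s) = s^3 + 8s^2 - 51s - 378.
Try s = -6: p(-6) = 0, so -6 is a root.
Dividing by (s + 6) leaves s^2 + 2s - 63.
The quadratic factors as (s + 9)·(s - 7).
Eigenvalues: -9, -6, 7.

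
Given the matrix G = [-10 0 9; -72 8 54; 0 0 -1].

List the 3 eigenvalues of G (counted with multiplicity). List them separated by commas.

Compute the characteristic polynomial p(λ) = det(λI - G).
Expanding along the first row, p(λ) = λ^3 + 3λ^2 - 78λ - 80.
Since p(-1) = 0, λ = -1 is a root.
Dividing by (λ + 1) leaves λ^2 + 2λ - 80.
The quadratic factors as (λ + 10)·(λ - 8).
Eigenvalues: -10, -1, 8.

-10, -1, 8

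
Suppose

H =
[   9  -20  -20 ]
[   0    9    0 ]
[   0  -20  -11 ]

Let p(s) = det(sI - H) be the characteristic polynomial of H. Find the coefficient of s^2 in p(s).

-7

The coefficient of s^2 of det(sI - H) is −trace(H).
trace(H) = (9) + (9) + (-11) = 7, so the coefficient is -7.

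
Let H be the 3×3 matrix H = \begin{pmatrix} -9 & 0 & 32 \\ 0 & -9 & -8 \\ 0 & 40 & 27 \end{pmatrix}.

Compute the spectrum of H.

Compute the characteristic polynomial p(μ) = det(μI - H).
Expanding the 3×3 determinant: p(μ) = μ^3 - 9μ^2 - 85μ + 693.
Try μ = -9: p(-9) = 0, so -9 is a root.
Dividing by (μ + 9) leaves μ^2 - 18μ + 77.
The quadratic factors as (μ - 7)·(μ - 11).
Eigenvalues: -9, 7, 11.

-9, 7, 11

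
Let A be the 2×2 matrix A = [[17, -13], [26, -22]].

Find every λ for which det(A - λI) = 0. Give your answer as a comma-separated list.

-9, 4

det(A - λI) = (17 - λ)(-22 - λ) - (-13)·(26) = λ^2 + 5λ - 36.
This factors as (λ + 9)·(λ - 4) = 0.
Eigenvalues: -9, 4.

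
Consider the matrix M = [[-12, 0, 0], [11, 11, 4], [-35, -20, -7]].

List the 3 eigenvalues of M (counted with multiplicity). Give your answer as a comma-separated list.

-12, 1, 3

Set up det(lambda·I - M) = 0.
Expanding along the first row, p(lambda) = lambda^3 + 8·lambda^2 - 45·lambda + 36.
Since p(1) = 0, lambda = 1 is a root.
Dividing by (lambda - 1) leaves lambda^2 + 9·lambda - 36.
The quadratic factors as (lambda + 12)·(lambda - 3).
Eigenvalues: -12, 1, 3.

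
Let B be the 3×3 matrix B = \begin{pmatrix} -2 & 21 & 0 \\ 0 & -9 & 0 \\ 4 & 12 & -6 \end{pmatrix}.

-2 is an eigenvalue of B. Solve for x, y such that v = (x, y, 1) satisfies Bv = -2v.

We need (B + 2I)v = 0.
B + 2I = [[0, 21, 0], [0, -7, 0], [4, 12, -4]].
Row 1: (0)·x + (21)·y + (0)·1 = 0
Row 2: (0)·x + (-7)·y + (0)·1 = 0
Row 3: (4)·x + (12)·y + (-4)·1 = 0
Solving gives x = 1, y = 0.
Check: B·(1, 0, 1) = (-2, 0, -2) = -2·(1, 0, 1).

1, 0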